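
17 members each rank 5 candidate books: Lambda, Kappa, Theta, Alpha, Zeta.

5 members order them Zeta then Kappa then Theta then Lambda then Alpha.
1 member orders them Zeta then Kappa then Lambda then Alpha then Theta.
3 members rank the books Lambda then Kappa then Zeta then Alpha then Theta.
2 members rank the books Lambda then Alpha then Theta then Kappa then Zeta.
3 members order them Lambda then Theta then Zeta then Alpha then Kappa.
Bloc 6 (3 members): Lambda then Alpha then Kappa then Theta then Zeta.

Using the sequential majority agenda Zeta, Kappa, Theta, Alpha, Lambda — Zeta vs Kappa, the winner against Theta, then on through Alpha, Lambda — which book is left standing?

Lambda

Round 1: Zeta vs Kappa — 9–8, Zeta advances.
Round 2: Zeta vs Theta — 9–8, Zeta advances.
Round 3: Zeta vs Alpha — 12–5, Zeta advances.
Round 4: Zeta vs Lambda — 6–11, Lambda advances.
The agenda winner is Lambda.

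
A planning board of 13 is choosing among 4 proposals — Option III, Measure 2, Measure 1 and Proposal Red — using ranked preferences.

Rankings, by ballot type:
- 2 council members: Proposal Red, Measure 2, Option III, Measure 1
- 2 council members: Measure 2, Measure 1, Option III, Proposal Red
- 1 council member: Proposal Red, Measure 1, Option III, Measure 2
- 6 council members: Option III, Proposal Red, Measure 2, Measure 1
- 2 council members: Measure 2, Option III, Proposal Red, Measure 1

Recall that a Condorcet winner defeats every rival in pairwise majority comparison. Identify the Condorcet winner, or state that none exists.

Option III

Head-to-head results (13 council members):
Option III vs Measure 2: Option III is ranked higher on 1+6 = 7 ballots, Measure 2 on 6. Option III wins 7–6.
Option III vs Measure 1: Option III preferred on 2+6+2 = 10 ballots; Option III wins 10–3.
Option III vs Proposal Red: Option III preferred on 2+6+2 = 10 ballots; Option III wins 10–3.
Measure 2 vs Measure 1: 12 to 1, Measure 2.
Measure 2 vs Proposal Red: Measure 2 is ranked higher on 2+2 = 4 ballots, Proposal Red on 9. Proposal Red wins 9–4.
Measure 1 vs Proposal Red: Measure 1 preferred on 2 ballots; Proposal Red wins 11–2.
Option III wins every pairwise contest, so Option III is the Condorcet winner.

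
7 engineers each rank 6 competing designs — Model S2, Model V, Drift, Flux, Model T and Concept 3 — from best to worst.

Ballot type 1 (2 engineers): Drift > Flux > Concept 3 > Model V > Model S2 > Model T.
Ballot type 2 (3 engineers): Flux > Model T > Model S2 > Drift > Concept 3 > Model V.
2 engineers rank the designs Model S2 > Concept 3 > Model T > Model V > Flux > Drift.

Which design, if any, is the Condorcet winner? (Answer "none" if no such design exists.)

Pairwise majorities:
Model S2 vs Model V: 5 to 2, Model S2.
Model S2 vs Drift: Model S2 preferred on 3+2 = 5 ballots; Model S2 wins 5–2.
Model S2 vs Flux: 2 to 5, Flux.
Model S2 vs Model T: 2+2 = 4 for Model S2, 3 for Model T — Model S2 by 4–3.
Model S2 vs Concept 3: 5 to 2, Model S2.
Model V vs Drift: Model V preferred on 2 ballots; Drift wins 5–2.
Model V vs Flux: Model V is ranked higher on 2 ballots, Flux on 5. Flux wins 5–2.
Model V vs Model T: Model V preferred on 2 ballots; Model T wins 5–2.
Model V vs Concept 3: 0 to 7, Concept 3.
Drift vs Flux: 2 for Drift, 5 for Flux — Flux by 5–2.
Drift vs Model T: Drift is ranked higher on 2 ballots, Model T on 5. Model T wins 5–2.
Drift vs Concept 3: Drift is ranked higher on 2+3 = 5 ballots, Concept 3 on 2. Drift wins 5–2.
Flux vs Model T: Flux is ranked higher on 2+3 = 5 ballots, Model T on 2. Flux wins 5–2.
Flux vs Concept 3: Flux preferred on 2+3 = 5 ballots; Flux wins 5–2.
Model T vs Concept 3: Model T is ranked higher on 3 ballots, Concept 3 on 4. Concept 3 wins 4–3.
Flux wins every pairwise contest, so Flux is the Condorcet winner.

Flux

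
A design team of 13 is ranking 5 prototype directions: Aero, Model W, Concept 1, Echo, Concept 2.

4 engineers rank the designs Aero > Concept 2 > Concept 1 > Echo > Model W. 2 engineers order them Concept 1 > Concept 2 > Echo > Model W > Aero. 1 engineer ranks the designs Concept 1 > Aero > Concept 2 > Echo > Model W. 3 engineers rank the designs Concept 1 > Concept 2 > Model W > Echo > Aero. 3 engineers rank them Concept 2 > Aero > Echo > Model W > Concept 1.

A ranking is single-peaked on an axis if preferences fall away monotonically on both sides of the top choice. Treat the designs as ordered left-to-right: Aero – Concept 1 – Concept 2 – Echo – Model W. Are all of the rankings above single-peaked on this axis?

no

Axis positions: Aero=1, Concept 1=2, Concept 2=3, Echo=4, Model W=5.
Bloc 1: ranking walks positions 1-3-2-4-5; Concept 2 is ranked above Concept 1 even though Concept 1 lies between Concept 2 and the peak Aero on the axis — preferences dip and rise again. Not single-peaked.
Bloc 2 (peak Concept 1 at position 2): ranking walks positions 2-3-4-5-1, expanding outward from the peak — single-peaked.
Bloc 3 (peak Concept 1 at position 2): ranking walks positions 2-1-3-4-5, expanding outward from the peak — single-peaked.
Bloc 4: ranking walks positions 2-3-5-4-1; Model W is ranked above Echo even though Echo lies between Model W and the peak Concept 1 on the axis — preferences dip and rise again. Not single-peaked.
Bloc 5: ranking walks positions 3-1-4-5-2; Aero is ranked above Concept 1 even though Concept 1 lies between Aero and the peak Concept 2 on the axis — preferences dip and rise again. Not single-peaked.
Bloc 1 violates single-peakedness, so the profile is not single-peaked on this axis.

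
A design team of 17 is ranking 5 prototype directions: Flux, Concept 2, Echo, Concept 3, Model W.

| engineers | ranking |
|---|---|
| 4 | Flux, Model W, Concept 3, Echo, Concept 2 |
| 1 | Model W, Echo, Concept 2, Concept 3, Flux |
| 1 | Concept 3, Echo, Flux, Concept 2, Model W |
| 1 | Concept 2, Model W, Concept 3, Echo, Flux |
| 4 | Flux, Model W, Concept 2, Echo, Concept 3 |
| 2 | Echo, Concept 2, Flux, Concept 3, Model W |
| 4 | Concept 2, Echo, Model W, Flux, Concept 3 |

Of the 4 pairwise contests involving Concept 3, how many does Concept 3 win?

0

Concept 3 against each rival (17 engineers):
Concept 3 vs Flux: Concept 3 preferred on 1+1+1 = 3 ballots; Flux wins 14–3.
Concept 3–Concept 2: Concept 2 12–5.
Concept 3–Echo: Echo 11–6.
Concept 3 vs Model W: Model W wins 14–3.
Concept 3 beats no one; loses to Flux, Concept 2, Echo, Model W — 0 pairwise wins.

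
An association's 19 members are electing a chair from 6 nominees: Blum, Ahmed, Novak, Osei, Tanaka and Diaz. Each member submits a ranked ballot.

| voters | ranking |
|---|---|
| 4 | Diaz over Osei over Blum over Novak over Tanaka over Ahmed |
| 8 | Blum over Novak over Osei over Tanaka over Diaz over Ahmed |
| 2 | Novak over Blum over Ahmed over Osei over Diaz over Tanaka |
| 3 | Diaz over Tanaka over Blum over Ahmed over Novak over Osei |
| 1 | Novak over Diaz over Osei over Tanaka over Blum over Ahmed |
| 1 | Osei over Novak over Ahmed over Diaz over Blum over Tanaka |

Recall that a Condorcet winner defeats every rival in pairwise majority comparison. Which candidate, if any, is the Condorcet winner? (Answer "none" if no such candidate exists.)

Pairwise majorities:
Blum vs Ahmed: Blum, 18–1.
Blum vs Novak: Blum wins 15–4.
Blum–Osei: Blum 13–6.
Blum vs Tanaka: Blum, 15–4.
Blum–Diaz: Blum 10–9.
Ahmed–Novak: Novak 16–3.
Ahmed vs Osei: Osei wins 14–5.
Ahmed vs Tanaka: Tanaka wins 16–3.
Ahmed vs Diaz: Diaz, 16–3.
Novak–Osei: Novak 14–5.
Novak vs Tanaka: Novak wins 16–3.
Novak–Diaz: Novak 12–7.
Osei vs Tanaka: Osei wins 16–3.
Osei–Diaz: Osei 11–8.
Tanaka vs Diaz: Diaz wins 11–8.
Only Blum has no losses; Blum is the Condorcet winner.

Blum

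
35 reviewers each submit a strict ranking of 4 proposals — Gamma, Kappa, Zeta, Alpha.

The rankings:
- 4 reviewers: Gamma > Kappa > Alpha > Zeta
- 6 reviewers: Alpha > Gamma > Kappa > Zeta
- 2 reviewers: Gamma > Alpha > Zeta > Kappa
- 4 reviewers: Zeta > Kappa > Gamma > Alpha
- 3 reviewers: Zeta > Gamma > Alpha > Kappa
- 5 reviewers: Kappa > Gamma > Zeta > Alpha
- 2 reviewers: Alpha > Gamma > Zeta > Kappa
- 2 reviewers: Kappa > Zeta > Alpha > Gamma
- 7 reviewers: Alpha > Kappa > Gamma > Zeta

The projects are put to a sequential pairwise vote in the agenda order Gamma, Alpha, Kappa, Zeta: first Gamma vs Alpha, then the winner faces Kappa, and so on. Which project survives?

Kappa

Round 1: Gamma vs Alpha — 18–17, Gamma advances.
Round 2: Gamma vs Kappa — 17–18, Kappa advances.
Round 3: Kappa vs Zeta — 24–11, Kappa advances.
The agenda winner is Kappa.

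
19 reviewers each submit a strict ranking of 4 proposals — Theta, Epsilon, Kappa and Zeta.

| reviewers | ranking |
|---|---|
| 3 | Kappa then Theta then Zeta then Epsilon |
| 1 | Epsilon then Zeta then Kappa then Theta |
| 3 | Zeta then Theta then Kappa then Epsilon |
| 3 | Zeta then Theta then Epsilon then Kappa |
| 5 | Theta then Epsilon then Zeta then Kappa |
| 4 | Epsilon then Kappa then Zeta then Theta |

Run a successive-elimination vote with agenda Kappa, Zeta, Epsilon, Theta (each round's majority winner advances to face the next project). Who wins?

Theta

Round 1: Kappa vs Zeta — 7–12, Zeta advances.
Round 2: Zeta vs Epsilon — 9–10, Epsilon advances.
Round 3: Epsilon vs Theta — 5–14, Theta advances.
The agenda winner is Theta.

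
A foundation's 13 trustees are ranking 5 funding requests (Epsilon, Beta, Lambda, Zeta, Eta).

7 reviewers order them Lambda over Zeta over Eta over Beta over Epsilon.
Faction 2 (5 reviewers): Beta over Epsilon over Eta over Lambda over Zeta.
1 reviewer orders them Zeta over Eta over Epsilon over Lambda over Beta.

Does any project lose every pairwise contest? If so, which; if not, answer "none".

Head-to-head results (13 reviewers):
Epsilon–Beta: Beta 12–1.
Epsilon vs Lambda: Epsilon preferred on 5+1 = 6 ballots; Lambda wins 7–6.
Epsilon–Zeta: Zeta 8–5.
Epsilon vs Eta: Epsilon preferred on 5 ballots; Eta wins 8–5.
Beta–Lambda: Lambda 8–5.
Beta vs Zeta: Beta is ranked higher on 5 ballots, Zeta on 8. Zeta wins 8–5.
Beta vs Eta: 5 to 8, Eta.
Lambda vs Zeta: Lambda preferred on 7+5 = 12 ballots; Lambda wins 12–1.
Lambda vs Eta: 7 for Lambda, 6 for Eta — Lambda by 7–6.
Zeta vs Eta: Zeta wins 8–5.
Epsilon loses to every other project — it is the Condorcet loser.

Epsilon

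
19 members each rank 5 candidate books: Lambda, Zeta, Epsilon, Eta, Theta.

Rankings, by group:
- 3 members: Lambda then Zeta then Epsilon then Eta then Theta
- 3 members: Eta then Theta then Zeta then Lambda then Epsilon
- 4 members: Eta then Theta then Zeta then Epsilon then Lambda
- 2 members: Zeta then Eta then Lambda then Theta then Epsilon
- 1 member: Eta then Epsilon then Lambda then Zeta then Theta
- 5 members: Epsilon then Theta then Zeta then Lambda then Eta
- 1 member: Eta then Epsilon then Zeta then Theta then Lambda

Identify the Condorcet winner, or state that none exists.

none

Check each pair by majority over 19 ballots:
Lambda vs Zeta: Lambda is ranked higher on 3+1 = 4 ballots, Zeta on 15. Zeta wins 15–4.
Lambda vs Epsilon: 8 to 11, Epsilon.
Lambda vs Eta: 8 to 11, Eta.
Lambda vs Theta: Lambda preferred on 3+2+1 = 6 ballots; Theta wins 13–6.
Zeta vs Epsilon: Zeta is ranked higher on 3+3+4+2 = 12 ballots, Epsilon on 7. Zeta wins 12–7.
Zeta vs Eta: 10 to 9, Zeta.
Zeta vs Theta: Zeta is ranked higher on 3+2+1+1 = 7 ballots, Theta on 12. Theta wins 12–7.
Epsilon vs Eta: 8 to 11, Eta.
Epsilon vs Theta: 3+1+5+1 = 10 for Epsilon, 9 for Theta — Epsilon by 10–9.
Eta vs Theta: 14 to 5, Eta.
No book is unbeaten: Lambda loses to Zeta; Zeta loses to Theta; Epsilon loses to Zeta; Eta loses to Zeta; Theta loses to Epsilon. In particular Zeta → Epsilon → Theta → Zeta is a majority cycle — no Condorcet winner exists.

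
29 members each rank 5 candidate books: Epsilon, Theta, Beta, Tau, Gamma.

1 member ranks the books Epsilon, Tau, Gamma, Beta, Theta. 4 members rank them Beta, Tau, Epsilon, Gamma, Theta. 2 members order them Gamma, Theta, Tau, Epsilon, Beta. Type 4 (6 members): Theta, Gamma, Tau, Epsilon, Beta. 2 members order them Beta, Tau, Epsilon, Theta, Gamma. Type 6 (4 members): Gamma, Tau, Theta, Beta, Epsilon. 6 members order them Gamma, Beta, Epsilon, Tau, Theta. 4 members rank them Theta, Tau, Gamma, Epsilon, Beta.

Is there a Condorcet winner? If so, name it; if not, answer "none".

Check each pair by majority over 29 ballots:
Epsilon–Theta: Theta 16–13.
Epsilon–Beta: Beta 16–13.
Epsilon vs Tau: Tau wins 22–7.
Epsilon–Gamma: Gamma 22–7.
Theta vs Beta: Theta wins 16–13.
Theta vs Tau: Tau wins 17–12.
Theta–Gamma: Gamma 17–12.
Beta vs Tau: Tau wins 17–12.
Beta vs Gamma: Gamma wins 23–6.
Tau vs Gamma: Gamma wins 18–11.
Only Gamma has no losses; Gamma is the Condorcet winner.

Gamma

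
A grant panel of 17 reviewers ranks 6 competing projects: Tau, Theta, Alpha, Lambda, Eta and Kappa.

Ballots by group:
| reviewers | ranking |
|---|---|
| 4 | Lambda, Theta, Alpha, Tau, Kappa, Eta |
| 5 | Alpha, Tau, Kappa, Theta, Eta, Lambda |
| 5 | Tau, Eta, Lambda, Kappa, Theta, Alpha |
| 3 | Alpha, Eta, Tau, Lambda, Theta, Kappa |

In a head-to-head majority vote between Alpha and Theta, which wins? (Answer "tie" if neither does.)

Theta

Ballots ranking Alpha above Theta: 5 + 3 = 8.
Ballots ranking Theta above Alpha: 17 − 8 = 9.
Theta wins the head-to-head 9–8.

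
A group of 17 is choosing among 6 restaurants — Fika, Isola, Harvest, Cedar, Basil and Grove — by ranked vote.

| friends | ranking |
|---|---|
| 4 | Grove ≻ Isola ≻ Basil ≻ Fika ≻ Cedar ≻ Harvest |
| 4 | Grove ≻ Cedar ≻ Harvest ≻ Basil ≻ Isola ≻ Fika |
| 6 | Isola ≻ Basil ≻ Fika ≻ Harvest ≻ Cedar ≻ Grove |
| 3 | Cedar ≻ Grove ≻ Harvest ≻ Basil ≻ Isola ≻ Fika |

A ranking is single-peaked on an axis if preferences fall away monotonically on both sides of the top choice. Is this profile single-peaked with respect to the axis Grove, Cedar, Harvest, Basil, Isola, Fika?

Axis positions: Grove=1, Cedar=2, Harvest=3, Basil=4, Isola=5, Fika=6.
Ballot type 1: ranking walks positions 1-5-4-6-2-3; Isola is ranked above Cedar even though Cedar lies between Isola and the peak Grove on the axis — preferences dip and rise again. Not single-peaked.
Ballot type 2 (peak Grove at position 1): ranking walks positions 1-2-3-4-5-6, expanding outward from the peak — single-peaked.
Ballot type 3 (peak Isola at position 5): ranking walks positions 5-4-6-3-2-1, expanding outward from the peak — single-peaked.
Ballot type 4 (peak Cedar at position 2): ranking walks positions 2-1-3-4-5-6, expanding outward from the peak — single-peaked.
Ballot type 1 violates single-peakedness, so the profile is not single-peaked on this axis.

no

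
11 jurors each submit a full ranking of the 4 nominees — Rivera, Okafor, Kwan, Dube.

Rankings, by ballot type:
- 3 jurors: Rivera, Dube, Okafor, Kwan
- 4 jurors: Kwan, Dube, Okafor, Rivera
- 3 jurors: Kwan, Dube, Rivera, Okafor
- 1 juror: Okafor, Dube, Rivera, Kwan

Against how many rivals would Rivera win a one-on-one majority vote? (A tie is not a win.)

1

Rivera against each rival (11 jurors):
Rivera vs Okafor: 3+3 = 6 for Rivera, 5 for Okafor — Rivera by 6–5.
Rivera vs Kwan: 4 to 7, Kwan.
Rivera vs Dube: Rivera preferred on 3 ballots; Dube wins 8–3.
Rivera beats Okafor; loses to Kwan, Dube — 1 pairwise win.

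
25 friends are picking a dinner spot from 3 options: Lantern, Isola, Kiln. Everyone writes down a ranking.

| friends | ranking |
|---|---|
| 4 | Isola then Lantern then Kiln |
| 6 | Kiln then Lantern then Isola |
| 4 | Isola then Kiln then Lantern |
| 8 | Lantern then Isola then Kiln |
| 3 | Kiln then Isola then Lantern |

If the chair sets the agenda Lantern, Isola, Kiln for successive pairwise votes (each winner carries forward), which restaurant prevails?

Kiln

Round 1: Lantern vs Isola — 14–11, Lantern advances.
Round 2: Lantern vs Kiln — 12–13, Kiln advances.
The agenda winner is Kiln.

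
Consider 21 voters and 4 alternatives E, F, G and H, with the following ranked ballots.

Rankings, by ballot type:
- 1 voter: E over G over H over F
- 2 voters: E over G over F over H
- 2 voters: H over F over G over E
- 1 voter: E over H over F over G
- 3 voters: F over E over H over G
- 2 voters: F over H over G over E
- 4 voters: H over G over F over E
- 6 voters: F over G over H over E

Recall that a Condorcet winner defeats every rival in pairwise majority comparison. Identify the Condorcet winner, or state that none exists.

Check each pair by majority over 21 ballots:
E vs F: 1+2+1 = 4 for E, 17 for F — F by 17–4.
E vs G: G, 14–7.
E vs H: H wins 14–7.
F vs G: F wins 14–7.
F vs H: 2+3+2+6 = 13 for F, 8 for H — F by 13–8.
G vs H: H, 12–9.
F beats each of E, G, H — F is the Condorcet winner.

F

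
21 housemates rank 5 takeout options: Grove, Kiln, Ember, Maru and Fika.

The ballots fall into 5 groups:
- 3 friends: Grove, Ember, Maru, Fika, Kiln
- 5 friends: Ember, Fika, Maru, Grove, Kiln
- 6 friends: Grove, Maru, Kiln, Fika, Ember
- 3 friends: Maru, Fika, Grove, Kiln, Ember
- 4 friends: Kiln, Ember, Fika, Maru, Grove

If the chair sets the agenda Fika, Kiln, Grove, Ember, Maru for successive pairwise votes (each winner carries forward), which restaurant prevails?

Ember

Round 1: Fika vs Kiln — 11–10, Fika advances.
Round 2: Fika vs Grove — 12–9, Fika advances.
Round 3: Fika vs Ember — 9–12, Ember advances.
Round 4: Ember vs Maru — 12–9, Ember advances.
The agenda winner is Ember.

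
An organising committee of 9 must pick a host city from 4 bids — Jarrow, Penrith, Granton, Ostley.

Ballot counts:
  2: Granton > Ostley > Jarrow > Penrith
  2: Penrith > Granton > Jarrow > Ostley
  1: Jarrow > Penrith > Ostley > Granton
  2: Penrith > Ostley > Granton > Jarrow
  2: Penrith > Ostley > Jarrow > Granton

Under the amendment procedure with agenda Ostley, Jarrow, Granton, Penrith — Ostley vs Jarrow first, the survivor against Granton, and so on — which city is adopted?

Round 1: Ostley vs Jarrow — 6–3, Ostley advances.
Round 2: Ostley vs Granton — 5–4, Ostley advances.
Round 3: Ostley vs Penrith — 2–7, Penrith advances.
The agenda winner is Penrith.

Penrith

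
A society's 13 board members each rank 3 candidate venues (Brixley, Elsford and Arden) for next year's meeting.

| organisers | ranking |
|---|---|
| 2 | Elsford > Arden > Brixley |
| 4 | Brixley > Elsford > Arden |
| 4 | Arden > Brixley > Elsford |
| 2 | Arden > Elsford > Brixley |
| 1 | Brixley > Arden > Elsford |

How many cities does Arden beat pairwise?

2

Arden against each rival (13 organisers):
Arden vs Brixley: Arden wins 8–5.
Arden vs Elsford: Arden is ranked higher on 4+2+1 = 7 ballots, Elsford on 6. Arden wins 7–6.
Arden beats Brixley, Elsford — 2 pairwise wins.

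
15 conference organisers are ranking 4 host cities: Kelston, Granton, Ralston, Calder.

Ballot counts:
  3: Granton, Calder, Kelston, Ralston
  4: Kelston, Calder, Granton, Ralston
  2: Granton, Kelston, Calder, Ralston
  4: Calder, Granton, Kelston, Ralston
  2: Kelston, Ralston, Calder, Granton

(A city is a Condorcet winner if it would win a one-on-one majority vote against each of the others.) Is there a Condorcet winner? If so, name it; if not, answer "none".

Check each pair by majority over 15 ballots:
Kelston vs Granton: Granton, 9–6.
Kelston–Ralston: Kelston 15–0.
Kelston vs Calder: Kelston, 8–7.
Granton vs Ralston: Granton, 13–2.
Granton–Calder: Calder 10–5.
Ralston vs Calder: Calder, 13–2.
Each city drops at least one matchup (Kelston loses to Granton; Granton loses to Calder; Ralston loses to Kelston; Calder loses to Kelston); the cycle Kelston beats Calder beats Granton beats Kelston rules out a Condorcet winner.

none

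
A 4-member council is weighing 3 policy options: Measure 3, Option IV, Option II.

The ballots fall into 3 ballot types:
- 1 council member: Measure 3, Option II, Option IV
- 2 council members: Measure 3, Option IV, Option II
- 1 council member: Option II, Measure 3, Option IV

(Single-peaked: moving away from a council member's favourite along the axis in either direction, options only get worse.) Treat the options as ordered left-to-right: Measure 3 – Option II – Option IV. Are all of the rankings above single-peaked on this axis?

no

Axis positions: Measure 3=1, Option II=2, Option IV=3.
Ballot type 1 (peak Measure 3 at position 1): ranking walks positions 1-2-3, expanding outward from the peak — single-peaked.
Ballot type 2: ranking walks positions 1-3-2; Option IV is ranked above Option II even though Option II lies between Option IV and the peak Measure 3 on the axis — preferences dip and rise again. Not single-peaked.
Ballot type 3 (peak Option II at position 2): ranking walks positions 2-1-3, expanding outward from the peak — single-peaked.
Ballot type 2 violates single-peakedness, so the profile is not single-peaked on this axis.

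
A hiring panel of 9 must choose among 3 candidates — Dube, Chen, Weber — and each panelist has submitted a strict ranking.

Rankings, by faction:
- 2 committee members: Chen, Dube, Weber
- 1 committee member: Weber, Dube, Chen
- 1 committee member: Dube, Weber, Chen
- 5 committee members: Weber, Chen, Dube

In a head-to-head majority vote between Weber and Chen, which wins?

Weber

Ballots ranking Weber above Chen: 1 + 1 + 5 = 7.
Ballots ranking Chen above Weber: 9 − 7 = 2.
Weber wins the head-to-head 7–2.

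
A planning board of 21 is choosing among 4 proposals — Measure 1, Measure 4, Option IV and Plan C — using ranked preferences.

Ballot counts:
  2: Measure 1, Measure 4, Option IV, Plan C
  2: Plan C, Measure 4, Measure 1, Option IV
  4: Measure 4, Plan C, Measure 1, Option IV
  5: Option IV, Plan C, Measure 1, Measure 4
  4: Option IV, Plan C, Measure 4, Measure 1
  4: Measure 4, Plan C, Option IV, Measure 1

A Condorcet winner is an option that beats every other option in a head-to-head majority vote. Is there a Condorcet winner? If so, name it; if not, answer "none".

none

Head-to-head results (21 council members):
Measure 1 vs Measure 4: 7 to 14, Measure 4.
Measure 1 vs Option IV: 2+2+4 = 8 for Measure 1, 13 for Option IV — Option IV by 13–8.
Measure 1 vs Plan C: Measure 1 is ranked higher on 2 ballots, Plan C on 19. Plan C wins 19–2.
Measure 4 vs Option IV: Measure 4 preferred on 2+2+4+4 = 12 ballots; Measure 4 wins 12–9.
Measure 4 vs Plan C: Measure 4 is ranked higher on 2+4+4 = 10 ballots, Plan C on 11. Plan C wins 11–10.
Option IV vs Plan C: 11 to 10, Option IV.
Every option loses at least once (Measure 1 loses to Measure 4; Measure 4 loses to Plan C; Option IV loses to Measure 4; Plan C loses to Option IV). The majority relation contains the cycle Measure 4 > Option IV > Plan C > Measure 4, so there is no Condorcet winner.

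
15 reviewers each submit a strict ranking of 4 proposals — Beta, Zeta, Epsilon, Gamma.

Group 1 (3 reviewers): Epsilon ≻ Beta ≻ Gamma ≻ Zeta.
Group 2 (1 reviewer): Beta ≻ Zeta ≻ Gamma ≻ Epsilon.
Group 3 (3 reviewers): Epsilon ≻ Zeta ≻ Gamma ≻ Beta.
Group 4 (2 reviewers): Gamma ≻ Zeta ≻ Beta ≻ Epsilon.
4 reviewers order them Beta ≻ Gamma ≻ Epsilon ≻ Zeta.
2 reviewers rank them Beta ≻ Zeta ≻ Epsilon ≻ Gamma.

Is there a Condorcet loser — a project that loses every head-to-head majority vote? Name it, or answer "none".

Pairwise majorities:
Beta–Zeta: Beta 10–5.
Beta vs Epsilon: Beta, 9–6.
Beta vs Gamma: Beta is ranked higher on 3+1+4+2 = 10 ballots, Gamma on 5. Beta wins 10–5.
Zeta–Epsilon: Epsilon 10–5.
Zeta–Gamma: Gamma 9–6.
Epsilon vs Gamma: Epsilon preferred on 3+3+2 = 8 ballots; Epsilon wins 8–7.
Only Zeta has no wins; Zeta is the Condorcet loser.

Zeta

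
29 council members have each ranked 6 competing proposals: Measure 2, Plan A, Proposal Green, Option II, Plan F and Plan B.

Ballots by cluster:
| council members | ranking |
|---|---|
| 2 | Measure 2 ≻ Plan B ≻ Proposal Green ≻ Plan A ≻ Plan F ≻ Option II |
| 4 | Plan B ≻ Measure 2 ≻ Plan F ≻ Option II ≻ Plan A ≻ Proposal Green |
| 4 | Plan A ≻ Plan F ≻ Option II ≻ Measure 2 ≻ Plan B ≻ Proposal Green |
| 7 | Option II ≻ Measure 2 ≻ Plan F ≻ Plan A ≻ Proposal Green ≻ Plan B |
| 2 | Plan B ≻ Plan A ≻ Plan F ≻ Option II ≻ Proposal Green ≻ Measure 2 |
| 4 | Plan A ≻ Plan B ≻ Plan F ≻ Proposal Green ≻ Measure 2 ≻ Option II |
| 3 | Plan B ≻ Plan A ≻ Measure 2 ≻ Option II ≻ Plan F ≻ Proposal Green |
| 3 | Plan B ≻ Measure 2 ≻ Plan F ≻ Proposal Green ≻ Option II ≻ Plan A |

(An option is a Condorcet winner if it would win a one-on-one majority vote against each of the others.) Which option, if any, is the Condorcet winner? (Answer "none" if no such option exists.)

Pairwise majorities:
Measure 2 vs Plan A: Measure 2, 16–13.
Measure 2 vs Proposal Green: Measure 2, 23–6.
Measure 2 vs Option II: Measure 2, 16–13.
Measure 2–Plan F: Measure 2 19–10.
Measure 2 vs Plan B: Plan B, 16–13.
Plan A vs Proposal Green: Plan A wins 24–5.
Plan A vs Option II: Plan A wins 15–14.
Plan A vs Plan F: Plan A, 15–14.
Plan A vs Plan B: Plan A wins 15–14.
Proposal Green vs Option II: Option II, 20–9.
Proposal Green vs Plan F: Plan F, 27–2.
Proposal Green–Plan B: Plan B 22–7.
Option II vs Plan F: Plan F wins 19–10.
Option II vs Plan B: Plan B wins 18–11.
Plan F vs Plan B: Plan B, 18–11.
Every option loses at least once (Measure 2 loses to Plan B; Plan A loses to Measure 2; Proposal Green loses to Measure 2; Option II loses to Measure 2; Plan F loses to Measure 2; Plan B loses to Plan A). The majority relation contains the cycle Measure 2 beats Plan A beats Plan B beats Measure 2, so there is no Condorcet winner.

none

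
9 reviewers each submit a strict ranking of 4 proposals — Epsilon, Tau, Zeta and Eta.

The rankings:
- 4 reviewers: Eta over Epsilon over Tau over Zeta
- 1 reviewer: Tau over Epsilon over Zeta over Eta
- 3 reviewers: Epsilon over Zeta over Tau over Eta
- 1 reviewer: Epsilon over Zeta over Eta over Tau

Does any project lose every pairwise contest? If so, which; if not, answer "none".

none

Pairwise majorities:
Epsilon vs Tau: Epsilon is ranked higher on 4+3+1 = 8 ballots, Tau on 1. Epsilon wins 8–1.
Epsilon vs Zeta: Epsilon preferred on 4+1+3+1 = 9 ballots; Epsilon wins 9–0.
Epsilon vs Eta: Epsilon, 5–4.
Tau vs Zeta: Tau wins 5–4.
Tau vs Eta: Eta wins 5–4.
Zeta vs Eta: Zeta preferred on 1+3+1 = 5 ballots; Zeta wins 5–4.
Every project wins at least one matchup (Epsilon beats Tau; Tau beats Zeta; Zeta beats Eta; Eta beats Tau), so there is no Condorcet loser.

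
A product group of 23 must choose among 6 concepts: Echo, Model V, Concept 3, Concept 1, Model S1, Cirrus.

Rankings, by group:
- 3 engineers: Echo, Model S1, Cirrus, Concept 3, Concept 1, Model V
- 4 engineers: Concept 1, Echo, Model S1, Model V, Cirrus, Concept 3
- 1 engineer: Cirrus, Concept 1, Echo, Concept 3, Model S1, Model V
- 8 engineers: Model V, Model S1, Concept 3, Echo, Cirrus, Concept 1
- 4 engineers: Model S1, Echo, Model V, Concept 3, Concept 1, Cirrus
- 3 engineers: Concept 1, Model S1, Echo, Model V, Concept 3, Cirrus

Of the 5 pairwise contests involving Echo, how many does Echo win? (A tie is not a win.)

Echo against each rival (23 engineers):
Echo–Model V: Echo 15–8.
Echo vs Concept 3: Echo is ranked higher on 3+4+1+4+3 = 15 ballots, Concept 3 on 8. Echo wins 15–8.
Echo–Concept 1: Echo 15–8.
Echo vs Model S1: Model S1, 15–8.
Echo vs Cirrus: 3+4+8+4+3 = 22 for Echo, 1 for Cirrus — Echo by 22–1.
Echo beats Model V, Concept 3, Concept 1, Cirrus; loses to Model S1 — 4 pairwise wins.

4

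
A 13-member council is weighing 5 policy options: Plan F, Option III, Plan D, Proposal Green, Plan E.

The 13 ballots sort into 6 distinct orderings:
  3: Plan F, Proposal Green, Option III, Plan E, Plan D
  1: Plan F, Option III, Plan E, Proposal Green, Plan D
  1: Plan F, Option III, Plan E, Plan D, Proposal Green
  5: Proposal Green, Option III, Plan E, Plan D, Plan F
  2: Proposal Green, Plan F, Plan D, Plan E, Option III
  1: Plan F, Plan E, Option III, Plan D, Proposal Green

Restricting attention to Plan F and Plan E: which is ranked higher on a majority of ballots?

Plan F

Ballots ranking Plan F above Plan E: 3 + 1 + 1 + 2 + 1 = 8.
Ballots ranking Plan E above Plan F: 13 − 8 = 5.
Plan F wins the head-to-head 8–5.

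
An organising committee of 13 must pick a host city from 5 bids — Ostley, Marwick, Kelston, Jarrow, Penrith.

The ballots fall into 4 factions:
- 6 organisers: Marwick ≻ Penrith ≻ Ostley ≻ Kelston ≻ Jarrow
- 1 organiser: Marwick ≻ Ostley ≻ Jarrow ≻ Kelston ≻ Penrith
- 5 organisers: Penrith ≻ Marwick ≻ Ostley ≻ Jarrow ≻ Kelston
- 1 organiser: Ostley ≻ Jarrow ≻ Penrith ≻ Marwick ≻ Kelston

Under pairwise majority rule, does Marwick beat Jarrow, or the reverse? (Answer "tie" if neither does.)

Marwick

Ballots ranking Marwick above Jarrow: 6 + 1 + 5 = 12.
Ballots ranking Jarrow above Marwick: 13 − 12 = 1.
Marwick wins the head-to-head 12–1.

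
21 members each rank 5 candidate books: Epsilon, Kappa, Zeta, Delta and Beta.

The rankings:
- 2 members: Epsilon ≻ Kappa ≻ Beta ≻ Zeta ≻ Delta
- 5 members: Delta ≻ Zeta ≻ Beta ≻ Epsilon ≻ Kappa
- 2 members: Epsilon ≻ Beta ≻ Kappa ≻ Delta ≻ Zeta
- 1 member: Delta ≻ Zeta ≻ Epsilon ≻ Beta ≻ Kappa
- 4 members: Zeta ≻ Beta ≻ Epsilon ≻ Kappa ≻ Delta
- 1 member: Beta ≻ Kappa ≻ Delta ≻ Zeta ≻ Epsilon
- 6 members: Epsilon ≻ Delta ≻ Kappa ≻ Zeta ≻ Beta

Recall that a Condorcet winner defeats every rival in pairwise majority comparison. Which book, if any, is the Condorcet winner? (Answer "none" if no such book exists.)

Check each pair by majority over 21 ballots:
Epsilon vs Kappa: Epsilon wins 20–1.
Epsilon–Zeta: Zeta 11–10.
Epsilon vs Delta: Epsilon wins 14–7.
Epsilon vs Beta: Epsilon wins 11–10.
Kappa–Zeta: Kappa 11–10.
Kappa vs Delta: Delta, 12–9.
Kappa–Beta: Beta 13–8.
Zeta vs Delta: Delta, 15–6.
Zeta–Beta: Zeta 16–5.
Delta vs Beta: Delta wins 12–9.
No book is unbeaten: Epsilon loses to Zeta; Kappa loses to Epsilon; Zeta loses to Kappa; Delta loses to Epsilon; Beta loses to Epsilon. In particular Epsilon → Kappa → Zeta → Epsilon is a majority cycle — no Condorcet winner exists.

none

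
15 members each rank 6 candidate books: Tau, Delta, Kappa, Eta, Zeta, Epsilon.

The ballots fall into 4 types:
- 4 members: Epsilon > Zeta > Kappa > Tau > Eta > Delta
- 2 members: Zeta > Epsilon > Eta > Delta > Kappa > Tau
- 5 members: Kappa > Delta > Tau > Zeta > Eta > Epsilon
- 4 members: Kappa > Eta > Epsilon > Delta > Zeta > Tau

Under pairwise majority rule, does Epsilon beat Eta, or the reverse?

Ballots ranking Epsilon above Eta: 4 + 2 = 6.
Ballots ranking Eta above Epsilon: 15 − 6 = 9.
Eta wins the head-to-head 9–6.

Eta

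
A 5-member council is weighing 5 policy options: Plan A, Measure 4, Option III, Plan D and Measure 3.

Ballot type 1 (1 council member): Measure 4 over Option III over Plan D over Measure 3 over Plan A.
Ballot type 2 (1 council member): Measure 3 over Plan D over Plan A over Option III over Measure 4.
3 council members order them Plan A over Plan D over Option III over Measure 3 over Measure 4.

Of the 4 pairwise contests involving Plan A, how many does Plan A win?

4

Plan A against each rival (5 council members):
Plan A vs Measure 4: Plan A is ranked higher on 1+3 = 4 ballots, Measure 4 on 1. Plan A wins 4–1.
Plan A vs Option III: Plan A is ranked higher on 1+3 = 4 ballots, Option III on 1. Plan A wins 4–1.
Plan A vs Plan D: Plan A preferred on 3 ballots; Plan A wins 3–2.
Plan A vs Measure 3: Plan A wins 3–2.
Plan A beats Measure 4, Option III, Plan D, Measure 3 — 4 pairwise wins.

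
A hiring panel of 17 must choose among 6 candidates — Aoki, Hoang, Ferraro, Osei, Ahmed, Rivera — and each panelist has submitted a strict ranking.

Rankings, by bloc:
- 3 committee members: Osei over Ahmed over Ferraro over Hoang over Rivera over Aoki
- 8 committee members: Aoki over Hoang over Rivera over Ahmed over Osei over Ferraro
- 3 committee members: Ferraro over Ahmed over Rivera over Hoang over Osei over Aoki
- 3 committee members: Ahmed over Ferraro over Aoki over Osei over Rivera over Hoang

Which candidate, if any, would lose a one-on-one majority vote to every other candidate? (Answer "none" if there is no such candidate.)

none

Head-to-head results (17 committee members):
Aoki vs Hoang: 8+3 = 11 for Aoki, 6 for Hoang — Aoki by 11–6.
Aoki vs Ferraro: Ferraro, 9–8.
Aoki–Osei: Aoki 11–6.
Aoki vs Ahmed: 8 for Aoki, 9 for Ahmed — Ahmed by 9–8.
Aoki–Rivera: Aoki 11–6.
Hoang vs Ferraro: Hoang preferred on 8 ballots; Ferraro wins 9–8.
Hoang vs Osei: 8+3 = 11 for Hoang, 6 for Osei — Hoang by 11–6.
Hoang–Ahmed: Ahmed 9–8.
Hoang vs Rivera: Hoang preferred on 3+8 = 11 ballots; Hoang wins 11–6.
Ferraro–Osei: Osei 11–6.
Ferraro vs Ahmed: 3 to 14, Ahmed.
Ferraro vs Rivera: Ferraro is ranked higher on 3+3+3 = 9 ballots, Rivera on 8. Ferraro wins 9–8.
Osei vs Ahmed: Ahmed, 14–3.
Osei vs Rivera: Osei is ranked higher on 3+3 = 6 ballots, Rivera on 11. Rivera wins 11–6.
Ahmed vs Rivera: Ahmed, 9–8.
No candidate is winless: Aoki beats Hoang; Hoang beats Osei; Ferraro beats Aoki; Osei beats Ferraro; Ahmed beats Aoki; Rivera beats Osei. There is no Condorcet loser.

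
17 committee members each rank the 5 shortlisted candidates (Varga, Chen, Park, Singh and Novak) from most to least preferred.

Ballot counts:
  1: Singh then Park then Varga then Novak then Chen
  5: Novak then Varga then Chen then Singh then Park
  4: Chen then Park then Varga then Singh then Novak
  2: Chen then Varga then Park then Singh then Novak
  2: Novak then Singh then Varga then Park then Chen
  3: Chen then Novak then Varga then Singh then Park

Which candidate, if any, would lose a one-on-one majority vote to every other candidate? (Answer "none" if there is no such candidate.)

Pairwise majorities:
Varga–Chen: Chen 9–8.
Varga vs Park: Varga, 12–5.
Varga vs Singh: Varga is ranked higher on 5+4+2+3 = 14 ballots, Singh on 3. Varga wins 14–3.
Varga vs Novak: Varga is ranked higher on 1+4+2 = 7 ballots, Novak on 10. Novak wins 10–7.
Chen vs Park: Chen, 14–3.
Chen vs Singh: 14 to 3, Chen.
Chen vs Novak: Chen preferred on 4+2+3 = 9 ballots; Chen wins 9–8.
Park vs Singh: 6 to 11, Singh.
Park vs Novak: 7 to 10, Novak.
Singh vs Novak: Singh preferred on 1+4+2 = 7 ballots; Novak wins 10–7.
Park is beaten in every head-to-head and is the Condorcet loser.

Park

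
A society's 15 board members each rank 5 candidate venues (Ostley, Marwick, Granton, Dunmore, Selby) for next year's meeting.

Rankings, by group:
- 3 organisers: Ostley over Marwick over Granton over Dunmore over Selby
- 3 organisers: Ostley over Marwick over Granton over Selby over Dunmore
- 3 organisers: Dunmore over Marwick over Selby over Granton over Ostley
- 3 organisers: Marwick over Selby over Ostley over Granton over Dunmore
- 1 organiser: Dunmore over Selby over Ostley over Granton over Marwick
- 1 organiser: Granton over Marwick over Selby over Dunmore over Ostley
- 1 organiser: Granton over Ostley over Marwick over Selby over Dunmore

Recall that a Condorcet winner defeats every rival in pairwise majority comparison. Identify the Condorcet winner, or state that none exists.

Pairwise majorities:
Ostley vs Marwick: Ostley preferred on 3+3+1+1 = 8 ballots; Ostley wins 8–7.
Ostley vs Granton: Ostley preferred on 3+3+3+1 = 10 ballots; Ostley wins 10–5.
Ostley vs Dunmore: 10 to 5, Ostley.
Ostley vs Selby: Ostley is ranked higher on 3+3+1 = 7 ballots, Selby on 8. Selby wins 8–7.
Marwick vs Granton: 12 to 3, Marwick.
Marwick vs Dunmore: 11 to 4, Marwick.
Marwick vs Selby: Marwick preferred on 3+3+3+3+1+1 = 14 ballots; Marwick wins 14–1.
Granton vs Dunmore: Granton preferred on 3+3+3+1+1 = 11 ballots; Granton wins 11–4.
Granton vs Selby: 8 to 7, Granton.
Dunmore vs Selby: Dunmore preferred on 3+3+1 = 7 ballots; Selby wins 8–7.
Every city loses at least once (Ostley loses to Selby; Marwick loses to Ostley; Granton loses to Ostley; Dunmore loses to Ostley; Selby loses to Marwick). The majority relation contains the cycle Ostley > Marwick > Selby > Ostley, so there is no Condorcet winner.

none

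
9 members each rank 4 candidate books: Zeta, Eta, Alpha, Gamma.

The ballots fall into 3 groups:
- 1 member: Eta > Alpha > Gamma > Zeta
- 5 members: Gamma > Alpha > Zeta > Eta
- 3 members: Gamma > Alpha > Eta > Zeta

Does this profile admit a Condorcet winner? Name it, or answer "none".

Pairwise majorities:
Zeta–Eta: Zeta 5–4.
Zeta vs Alpha: Alpha, 9–0.
Zeta–Gamma: Gamma 9–0.
Eta vs Alpha: Alpha, 8–1.
Eta vs Gamma: 1 for Eta, 8 for Gamma — Gamma by 8–1.
Alpha vs Gamma: 1 to 8, Gamma.
Gamma defeats every rival head-to-head and is the Condorcet winner.

Gamma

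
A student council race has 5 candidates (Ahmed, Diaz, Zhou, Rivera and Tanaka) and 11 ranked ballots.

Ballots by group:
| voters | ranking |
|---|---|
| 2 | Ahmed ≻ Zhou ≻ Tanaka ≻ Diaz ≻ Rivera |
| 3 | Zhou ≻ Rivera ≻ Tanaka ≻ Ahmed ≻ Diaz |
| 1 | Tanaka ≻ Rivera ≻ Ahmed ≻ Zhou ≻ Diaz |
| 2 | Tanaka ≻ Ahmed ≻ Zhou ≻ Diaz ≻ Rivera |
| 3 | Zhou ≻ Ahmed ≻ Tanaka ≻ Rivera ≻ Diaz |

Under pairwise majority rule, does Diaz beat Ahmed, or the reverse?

Ahmed

No ballot ranks Diaz above Ahmed: 0.
Ballots ranking Ahmed above Diaz: 11 − 0 = 11.
Ahmed wins the head-to-head 11–0.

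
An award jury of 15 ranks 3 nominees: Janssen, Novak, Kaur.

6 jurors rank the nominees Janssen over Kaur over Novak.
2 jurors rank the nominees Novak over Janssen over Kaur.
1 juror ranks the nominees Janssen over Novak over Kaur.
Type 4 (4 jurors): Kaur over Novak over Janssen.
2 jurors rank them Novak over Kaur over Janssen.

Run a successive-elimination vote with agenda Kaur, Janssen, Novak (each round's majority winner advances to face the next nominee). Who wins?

Round 1: Kaur vs Janssen — 6–9, Janssen advances.
Round 2: Janssen vs Novak — 7–8, Novak advances.
The agenda winner is Novak.

Novak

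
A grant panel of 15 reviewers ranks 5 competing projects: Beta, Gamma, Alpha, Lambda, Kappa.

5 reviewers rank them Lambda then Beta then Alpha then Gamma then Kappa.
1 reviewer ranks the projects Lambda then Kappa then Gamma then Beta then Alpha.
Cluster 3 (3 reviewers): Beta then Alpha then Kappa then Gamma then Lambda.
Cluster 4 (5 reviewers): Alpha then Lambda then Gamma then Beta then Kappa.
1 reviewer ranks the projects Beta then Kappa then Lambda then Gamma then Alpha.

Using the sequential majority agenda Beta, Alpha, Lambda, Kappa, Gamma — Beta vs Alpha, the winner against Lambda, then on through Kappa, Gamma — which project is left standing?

Lambda

Round 1: Beta vs Alpha — 10–5, Beta advances.
Round 2: Beta vs Lambda — 4–11, Lambda advances.
Round 3: Lambda vs Kappa — 11–4, Lambda advances.
Round 4: Lambda vs Gamma — 12–3, Lambda advances.
Lambda survives the agenda.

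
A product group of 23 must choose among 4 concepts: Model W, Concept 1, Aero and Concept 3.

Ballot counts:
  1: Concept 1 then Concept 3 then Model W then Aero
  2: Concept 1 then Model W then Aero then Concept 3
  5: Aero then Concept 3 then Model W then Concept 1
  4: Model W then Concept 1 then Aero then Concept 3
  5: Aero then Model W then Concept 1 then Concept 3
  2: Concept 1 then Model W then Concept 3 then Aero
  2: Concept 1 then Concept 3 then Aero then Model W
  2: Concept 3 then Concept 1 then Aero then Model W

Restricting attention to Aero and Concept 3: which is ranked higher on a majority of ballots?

Ballots ranking Aero above Concept 3: 2 + 5 + 4 + 5 = 16.
Ballots ranking Concept 3 above Aero: 23 − 16 = 7.
Aero wins the head-to-head 16–7.

Aero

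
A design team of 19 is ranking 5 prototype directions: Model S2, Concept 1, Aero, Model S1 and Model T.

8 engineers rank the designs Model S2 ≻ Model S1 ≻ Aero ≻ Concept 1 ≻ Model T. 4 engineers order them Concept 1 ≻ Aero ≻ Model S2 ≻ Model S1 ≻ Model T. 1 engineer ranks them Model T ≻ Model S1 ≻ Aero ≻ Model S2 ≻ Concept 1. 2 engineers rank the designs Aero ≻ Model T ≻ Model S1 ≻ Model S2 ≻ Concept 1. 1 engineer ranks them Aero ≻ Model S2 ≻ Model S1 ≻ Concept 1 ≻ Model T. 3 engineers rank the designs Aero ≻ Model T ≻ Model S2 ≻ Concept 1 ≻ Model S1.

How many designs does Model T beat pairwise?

Model T against each rival (19 engineers):
Model T vs Model S2: 1+2+3 = 6 for Model T, 13 for Model S2 — Model S2 by 13–6.
Model T vs Concept 1: Concept 1 wins 13–6.
Model T vs Aero: 1 for Model T, 18 for Aero — Aero by 18–1.
Model T vs Model S1: 6 to 13, Model S1.
Model T beats no one; loses to Model S2, Concept 1, Aero, Model S1 — 0 pairwise wins.

0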